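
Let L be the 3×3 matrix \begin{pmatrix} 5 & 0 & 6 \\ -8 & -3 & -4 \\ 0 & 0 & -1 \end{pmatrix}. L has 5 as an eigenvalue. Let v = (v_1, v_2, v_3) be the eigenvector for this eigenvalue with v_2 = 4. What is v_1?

L − 5I = [[0, 0, 6], [-8, -8, -4], [0, 0, -6]].
Solving (L − 5I)v = 0 gives the eigenspace spanned by (-4, 4, 0).
With v_2 = 4, v = (-4, 4, 0), so v_1 = -4.

-4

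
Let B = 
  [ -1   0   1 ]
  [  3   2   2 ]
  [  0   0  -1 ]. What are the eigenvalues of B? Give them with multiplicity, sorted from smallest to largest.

Characteristic polynomial: p(t) = t^3 - 3t - 2 = (t - 2)(t + 1)^2.
Roots (with multiplicity): -1, -1, 2.

-1, -1, 2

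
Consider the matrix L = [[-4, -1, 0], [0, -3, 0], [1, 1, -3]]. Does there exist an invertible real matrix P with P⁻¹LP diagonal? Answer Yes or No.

Yes

Characteristic polynomial: p(μ) = μ^3 + 10μ^2 + 33μ + 36 = (μ + 3)^2(μ + 4).
μ = -3 has algebraic multiplicity 2; rank(L + 3I) = 1, so geometric multiplicity = 2.
Every eigenvalue has geometric = algebraic multiplicity, so L is diagonalizable.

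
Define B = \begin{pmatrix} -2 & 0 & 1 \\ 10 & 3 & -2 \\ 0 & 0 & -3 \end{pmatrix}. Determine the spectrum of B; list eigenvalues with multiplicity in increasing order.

-3, -2, 3

Characteristic polynomial: p(μ) = μ^3 + 2μ^2 - 9μ - 18 = (μ - 3)(μ + 2)(μ + 3).
Roots (with multiplicity): -3, -2, 3.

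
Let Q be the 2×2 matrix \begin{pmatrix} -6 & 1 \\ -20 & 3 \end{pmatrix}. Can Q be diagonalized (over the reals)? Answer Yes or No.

Yes

Characteristic polynomial: p(λ) = λ^2 + 3λ + 2 = (λ + 1)(λ + 2).
All 2 eigenvalues are distinct, so Q is diagonalizable.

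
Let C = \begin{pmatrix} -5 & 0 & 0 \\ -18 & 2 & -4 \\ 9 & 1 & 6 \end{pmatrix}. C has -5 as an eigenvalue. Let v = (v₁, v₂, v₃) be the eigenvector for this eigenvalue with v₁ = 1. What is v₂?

2

C + 5I = [[0, 0, 0], [-18, 7, -4], [9, 1, 11]].
Solving (C + 5I)v = 0 gives the eigenspace spanned by (1, 2, -1).
With v₁ = 1, v = (1, 2, -1), so v₂ = 2.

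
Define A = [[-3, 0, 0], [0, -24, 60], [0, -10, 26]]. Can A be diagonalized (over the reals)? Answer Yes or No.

Characteristic polynomial: p(t) = t^3 + t^2 - 30t - 72 = (t - 6)(t + 3)(t + 4).
All 3 eigenvalues are distinct, so A is diagonalizable.

Yes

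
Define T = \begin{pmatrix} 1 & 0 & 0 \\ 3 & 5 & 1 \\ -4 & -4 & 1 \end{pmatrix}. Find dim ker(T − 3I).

1

T − 3I = [[-2, 0, 0], [3, 2, 1], [-4, -4, -2]].
This matrix has rank 2, so its null space has dimension 3 − 2 = 1.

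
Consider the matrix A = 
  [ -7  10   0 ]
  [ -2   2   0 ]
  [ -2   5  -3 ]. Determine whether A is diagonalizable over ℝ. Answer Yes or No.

Characteristic polynomial: p(μ) = μ^3 + 8μ^2 + 21μ + 18 = (μ + 2)(μ + 3)^2.
μ = -3 has algebraic multiplicity 2; rank(A + 3I) = 1, so geometric multiplicity = 2.
Every eigenvalue has geometric = algebraic multiplicity, so A is diagonalizable.

Yes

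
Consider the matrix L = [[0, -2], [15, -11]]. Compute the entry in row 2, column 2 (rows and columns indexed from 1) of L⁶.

201811

Characteristic polynomial: t^2 + 11t + 30 = (t + 5)(t + 6), so the eigenvalues are -6, -5.
t=-6: eigenvector (1, 3).
t=-5: eigenvector (-2, -5).
P = [[1, -2], [3, -5]], D = diag(-6, -5), P⁻¹ = [[-5, 2], [-3, 1]].
L⁶ = P·diag(46656, 15625)·P⁻¹ = [[-139530, 62062], [-465465, 201811]].
The requested entry is 201811.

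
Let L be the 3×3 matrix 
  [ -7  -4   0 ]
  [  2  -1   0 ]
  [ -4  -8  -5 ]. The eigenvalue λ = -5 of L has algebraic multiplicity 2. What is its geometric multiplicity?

2

L + 5I = [[-2, -4, 0], [2, 4, 0], [-4, -8, 0]].
This matrix has rank 1, so its null space has dimension 3 − 1 = 2.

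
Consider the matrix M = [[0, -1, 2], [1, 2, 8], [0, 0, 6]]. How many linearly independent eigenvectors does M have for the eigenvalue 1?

M − 1I = [[-1, -1, 2], [1, 1, 8], [0, 0, 5]].
This matrix has rank 2, so its null space has dimension 3 − 2 = 1.

1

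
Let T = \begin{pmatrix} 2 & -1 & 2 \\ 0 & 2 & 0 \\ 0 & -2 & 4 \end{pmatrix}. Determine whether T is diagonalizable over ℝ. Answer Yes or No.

No

Characteristic polynomial: p(λ) = λ^3 - 8λ^2 + 20λ - 16 = (λ - 4)(λ - 2)^2.
λ = 2 has algebraic multiplicity 2; rank(T − 2I) = 2, so geometric multiplicity = 1.
Geometric multiplicity < algebraic multiplicity, so T is not diagonalizable.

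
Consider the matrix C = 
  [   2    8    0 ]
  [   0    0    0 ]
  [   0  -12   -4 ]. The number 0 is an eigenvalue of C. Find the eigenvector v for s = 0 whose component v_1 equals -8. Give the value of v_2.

C = [[2, 8, 0], [0, 0, 0], [0, -12, -4]].
Solving (C)v = 0 gives the eigenspace spanned by (-8, 2, -6).
With v_1 = -8, v = (-8, 2, -6), so v_2 = 2.

2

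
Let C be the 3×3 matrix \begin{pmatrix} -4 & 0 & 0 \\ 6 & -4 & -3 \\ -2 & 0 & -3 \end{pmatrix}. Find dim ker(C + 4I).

2

C + 4I = [[0, 0, 0], [6, 0, -3], [-2, 0, 1]].
This matrix has rank 1, so its null space has dimension 3 − 1 = 2.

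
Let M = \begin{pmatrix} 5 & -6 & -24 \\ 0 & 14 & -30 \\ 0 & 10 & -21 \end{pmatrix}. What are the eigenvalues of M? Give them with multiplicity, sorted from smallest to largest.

-6, -1, 5

Characteristic polynomial: p(s) = s^3 + 2s^2 - 29s - 30 = (s - 5)(s + 1)(s + 6).
Roots (with multiplicity): -6, -1, 5.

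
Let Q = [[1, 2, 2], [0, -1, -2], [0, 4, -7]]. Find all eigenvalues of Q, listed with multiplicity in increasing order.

-5, -3, 1

Characteristic polynomial: p(r) = r^3 + 7r^2 + 7r - 15 = (r - 1)(r + 3)(r + 5).
Roots (with multiplicity): -5, -3, 1.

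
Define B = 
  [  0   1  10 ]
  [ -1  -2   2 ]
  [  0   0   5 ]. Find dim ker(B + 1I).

1

B + 1I = [[1, 1, 10], [-1, -1, 2], [0, 0, 6]].
This matrix has rank 2, so its null space has dimension 3 − 2 = 1.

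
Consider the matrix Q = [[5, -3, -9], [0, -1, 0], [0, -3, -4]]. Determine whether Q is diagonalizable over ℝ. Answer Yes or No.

Characteristic polynomial: p(μ) = μ^3 - 21μ - 20 = (μ - 5)(μ + 1)(μ + 4).
All 3 eigenvalues are distinct, so Q is diagonalizable.

Yes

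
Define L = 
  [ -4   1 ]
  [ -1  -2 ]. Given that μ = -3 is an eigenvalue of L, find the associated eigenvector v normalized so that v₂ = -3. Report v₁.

L + 3I = [[-1, 1], [-1, 1]].
Solving (L + 3I)v = 0 gives the eigenspace spanned by (-3, -3).
With v₂ = -3, v = (-3, -3), so v₁ = -3.

-3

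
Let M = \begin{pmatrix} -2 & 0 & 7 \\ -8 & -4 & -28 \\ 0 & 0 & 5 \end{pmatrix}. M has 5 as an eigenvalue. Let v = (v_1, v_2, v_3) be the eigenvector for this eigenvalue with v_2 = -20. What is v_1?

M − 5I = [[-7, 0, 7], [-8, -9, -28], [0, 0, 0]].
Solving (M − 5I)v = 0 gives the eigenspace spanned by (5, -20, 5).
With v_2 = -20, v = (5, -20, 5), so v_1 = 5.

5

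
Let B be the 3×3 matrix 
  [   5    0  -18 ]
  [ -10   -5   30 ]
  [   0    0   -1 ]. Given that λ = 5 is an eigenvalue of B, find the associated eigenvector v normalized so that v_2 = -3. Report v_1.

B − 5I = [[0, 0, -18], [-10, -10, 30], [0, 0, -6]].
Solving (B − 5I)v = 0 gives the eigenspace spanned by (3, -3, 0).
With v_2 = -3, v = (3, -3, 0), so v_1 = 3.

3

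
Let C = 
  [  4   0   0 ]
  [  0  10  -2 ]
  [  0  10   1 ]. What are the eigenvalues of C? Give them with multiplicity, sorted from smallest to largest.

Characteristic polynomial: p(λ) = λ^3 - 15λ^2 + 74λ - 120 = (λ - 6)(λ - 5)(λ - 4).
Roots (with multiplicity): 4, 5, 6.

4, 5, 6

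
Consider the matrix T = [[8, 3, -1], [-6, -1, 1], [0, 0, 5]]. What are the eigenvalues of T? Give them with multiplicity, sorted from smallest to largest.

2, 5, 5

Characteristic polynomial: p(μ) = μ^3 - 12μ^2 + 45μ - 50 = (μ - 5)^2(μ - 2).
Roots (with multiplicity): 2, 5, 5.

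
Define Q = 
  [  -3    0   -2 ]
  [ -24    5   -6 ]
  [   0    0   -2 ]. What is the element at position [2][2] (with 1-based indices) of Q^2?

Characteristic polynomial: μ^3 - 19μ - 30 = (μ - 5)(μ + 2)(μ + 3), so the eigenvalues are -3, -2, 5.
μ=-3: eigenvector (1, 3, 0).
μ=5: eigenvector (0, 1, 0).
μ=-2: eigenvector (-2, -6, 1).
P = [[1, 0, -2], [3, 1, -6], [0, 0, 1]], D = diag(-3, 5, -2), P⁻¹ = [[1, 0, 2], [-3, 1, 0], [0, 0, 1]].
Q² = P·diag(9, 25, 4)·P⁻¹ = [[9, 0, 10], [-48, 25, 30], [0, 0, 4]].
The requested entry is 25.

25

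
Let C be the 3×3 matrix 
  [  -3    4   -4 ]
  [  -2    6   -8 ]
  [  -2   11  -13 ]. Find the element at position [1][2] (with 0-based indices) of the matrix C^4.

2176

Characteristic polynomial: r^3 + 10r^2 + 31r + 30 = (r + 2)(r + 3)(r + 5), so the eigenvalues are -5, -3, -2.
r=-3: eigenvector (1, 2, 2).
r=-2: eigenvector (0, 1, 1).
r=-5: eigenvector (2, 4, 5).
P = [[1, 0, 2], [2, 1, 4], [2, 1, 5]], D = diag(-3, -2, -5), P⁻¹ = [[1, 2, -2], [-2, 1, 0], [0, -1, 1]].
C⁴ = P·diag(81, 16, 625)·P⁻¹ = [[81, -1088, 1088], [130, -2160, 2176], [130, -2785, 2801]].
The requested entry is 2176.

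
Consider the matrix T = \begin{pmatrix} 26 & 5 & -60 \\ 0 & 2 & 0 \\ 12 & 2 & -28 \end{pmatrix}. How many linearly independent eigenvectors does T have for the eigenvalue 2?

1

T − 2I = [[24, 5, -60], [0, 0, 0], [12, 2, -30]].
This matrix has rank 2, so its null space has dimension 3 − 2 = 1.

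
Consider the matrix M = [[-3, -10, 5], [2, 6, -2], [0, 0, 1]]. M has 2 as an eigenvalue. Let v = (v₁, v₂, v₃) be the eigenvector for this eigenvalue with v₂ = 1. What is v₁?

-2

M − 2I = [[-5, -10, 5], [2, 4, -2], [0, 0, -1]].
Solving (M − 2I)v = 0 gives the eigenspace spanned by (-2, 1, 0).
With v₂ = 1, v = (-2, 1, 0), so v₁ = -2.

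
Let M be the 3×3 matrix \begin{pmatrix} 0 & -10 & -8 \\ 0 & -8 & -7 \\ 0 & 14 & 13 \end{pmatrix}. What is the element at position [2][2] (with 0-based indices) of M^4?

2591

Characteristic polynomial: s^3 - 5s^2 - 6s = s(s - 6)(s + 1), so the eigenvalues are -1, 0, 6.
s=0: eigenvector (1, 0, 0).
s=6: eigenvector (1, 1, -2).
s=-1: eigenvector (2, 1, -1).
P = [[1, 1, 2], [0, 1, 1], [0, -2, -1]], D = diag(0, 6, -1), P⁻¹ = [[1, -3, -1], [0, -1, -1], [0, 2, 1]].
M⁴ = P·diag(0, 1296, 1)·P⁻¹ = [[0, -1292, -1294], [0, -1294, -1295], [0, 2590, 2591]].
The requested entry is 2591.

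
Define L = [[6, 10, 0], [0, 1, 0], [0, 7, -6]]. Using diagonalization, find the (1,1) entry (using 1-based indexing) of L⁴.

Characteristic polynomial: t^3 - t^2 - 36t + 36 = (t - 6)(t - 1)(t + 6), so the eigenvalues are -6, 1, 6.
t=1: eigenvector (-2, 1, 1).
t=6: eigenvector (1, 0, 0).
t=-6: eigenvector (0, 0, 1).
P = [[-2, 1, 0], [1, 0, 0], [1, 0, 1]], D = diag(1, 6, -6), P⁻¹ = [[0, 1, 0], [1, 2, 0], [0, -1, 1]].
L⁴ = P·diag(1, 1296, 1296)·P⁻¹ = [[1296, 2590, 0], [0, 1, 0], [0, -1295, 1296]].
The requested entry is 1296.

1296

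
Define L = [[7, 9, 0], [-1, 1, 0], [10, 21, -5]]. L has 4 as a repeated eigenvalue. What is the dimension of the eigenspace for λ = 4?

1

L − 4I = [[3, 9, 0], [-1, -3, 0], [10, 21, -9]].
This matrix has rank 2, so its null space has dimension 3 − 2 = 1.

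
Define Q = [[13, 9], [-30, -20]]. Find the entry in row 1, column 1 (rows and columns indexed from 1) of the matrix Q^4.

Characteristic polynomial: r^2 + 7r + 10 = (r + 2)(r + 5), so the eigenvalues are -5, -2.
r=-2: eigenvector (3, -5).
r=-5: eigenvector (1, -2).
P = [[3, 1], [-5, -2]], D = diag(-2, -5), P⁻¹ = [[2, 1], [-5, -3]].
Q⁴ = P·diag(16, 625)·P⁻¹ = [[-3029, -1827], [6090, 3670]].
The requested entry is -3029.

-3029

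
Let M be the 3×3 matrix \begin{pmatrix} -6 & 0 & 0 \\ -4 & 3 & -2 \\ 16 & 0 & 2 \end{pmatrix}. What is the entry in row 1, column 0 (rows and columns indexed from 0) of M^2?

-20

Characteristic polynomial: s^3 + s^2 - 24s + 36 = (s - 3)(s - 2)(s + 6), so the eigenvalues are -6, 2, 3.
s=-6: eigenvector (1, 0, -2).
s=3: eigenvector (0, 1, 0).
s=2: eigenvector (0, 2, 1).
P = [[1, 0, 0], [0, 1, 2], [-2, 0, 1]], D = diag(-6, 3, 2), P⁻¹ = [[1, 0, 0], [-4, 1, -2], [2, 0, 1]].
M² = P·diag(36, 9, 4)·P⁻¹ = [[36, 0, 0], [-20, 9, -10], [-64, 0, 4]].
The requested entry is -20.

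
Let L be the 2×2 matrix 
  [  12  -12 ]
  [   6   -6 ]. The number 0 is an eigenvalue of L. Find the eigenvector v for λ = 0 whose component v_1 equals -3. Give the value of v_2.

L = [[12, -12], [6, -6]].
Solving (L)v = 0 gives the eigenspace spanned by (-3, -3).
With v_1 = -3, v = (-3, -3), so v_2 = -3.

-3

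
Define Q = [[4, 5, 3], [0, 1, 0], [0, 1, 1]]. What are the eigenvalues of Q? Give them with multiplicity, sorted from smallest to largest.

Characteristic polynomial: p(s) = s^3 - 6s^2 + 9s - 4 = (s - 4)(s - 1)^2.
Roots (with multiplicity): 1, 1, 4.

1, 1, 4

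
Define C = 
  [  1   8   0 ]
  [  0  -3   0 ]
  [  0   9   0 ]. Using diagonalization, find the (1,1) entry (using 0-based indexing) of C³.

Characteristic polynomial: t^3 + 2t^2 - 3t = t(t - 1)(t + 3), so the eigenvalues are -3, 0, 1.
t=1: eigenvector (1, 0, 0).
t=-3: eigenvector (-2, 1, -3).
t=0: eigenvector (0, 0, 1).
P = [[1, -2, 0], [0, 1, 0], [0, -3, 1]], D = diag(1, -3, 0), P⁻¹ = [[1, 2, 0], [0, 1, 0], [0, 3, 1]].
C³ = P·diag(1, -27, 0)·P⁻¹ = [[1, 56, 0], [0, -27, 0], [0, 81, 0]].
The requested entry is -27.

-27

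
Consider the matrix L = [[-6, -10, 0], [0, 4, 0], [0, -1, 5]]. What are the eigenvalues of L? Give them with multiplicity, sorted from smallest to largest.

-6, 4, 5

Characteristic polynomial: p(t) = t^3 - 3t^2 - 34t + 120 = (t - 5)(t - 4)(t + 6).
Roots (with multiplicity): -6, 4, 5.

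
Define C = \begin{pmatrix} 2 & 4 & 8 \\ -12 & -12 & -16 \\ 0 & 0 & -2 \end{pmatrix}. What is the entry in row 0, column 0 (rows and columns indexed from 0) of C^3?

Characteristic polynomial: t^3 + 12t^2 + 44t + 48 = (t + 2)(t + 4)(t + 6), so the eigenvalues are -6, -4, -2.
t=-6: eigenvector (1, -2, 0).
t=-4: eigenvector (2, -3, 0).
t=-2: eigenvector (2, -4, 1).
P = [[1, 2, 2], [-2, -3, -4], [0, 0, 1]], D = diag(-6, -4, -2), P⁻¹ = [[-3, -2, -2], [2, 1, 0], [0, 0, 1]].
C³ = P·diag(-216, -64, -8)·P⁻¹ = [[392, 304, 416], [-912, -672, -832], [0, 0, -8]].
The requested entry is 392.

392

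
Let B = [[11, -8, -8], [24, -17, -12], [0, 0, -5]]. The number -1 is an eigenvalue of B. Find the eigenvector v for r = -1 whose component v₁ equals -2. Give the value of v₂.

B + 1I = [[12, -8, -8], [24, -16, -12], [0, 0, -4]].
Solving (B + 1I)v = 0 gives the eigenspace spanned by (-2, -3, 0).
With v₁ = -2, v = (-2, -3, 0), so v₂ = -3.

-3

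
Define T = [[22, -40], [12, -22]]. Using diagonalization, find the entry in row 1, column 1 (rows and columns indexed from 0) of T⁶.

64

Characteristic polynomial: μ^2 - 4 = (μ - 2)(μ + 2), so the eigenvalues are -2, 2.
μ=-2: eigenvector (-5, -3).
μ=2: eigenvector (2, 1).
P = [[-5, 2], [-3, 1]], D = diag(-2, 2), P⁻¹ = [[1, -2], [3, -5]].
T⁶ = P·diag(64, 64)·P⁻¹ = [[64, 0], [0, 64]].
The requested entry is 64.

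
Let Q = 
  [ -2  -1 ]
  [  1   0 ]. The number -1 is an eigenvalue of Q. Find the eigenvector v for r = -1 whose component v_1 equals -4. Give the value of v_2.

Q + 1I = [[-1, -1], [1, 1]].
Solving (Q + 1I)v = 0 gives the eigenspace spanned by (-4, 4).
With v_1 = -4, v = (-4, 4), so v_2 = 4.

4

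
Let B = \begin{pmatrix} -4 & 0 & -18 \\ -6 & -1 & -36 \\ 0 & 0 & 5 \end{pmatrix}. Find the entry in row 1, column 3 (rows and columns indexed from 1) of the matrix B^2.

Characteristic polynomial: s^3 - 21s - 20 = (s - 5)(s + 1)(s + 4), so the eigenvalues are -4, -1, 5.
s=-1: eigenvector (0, 1, 0).
s=-4: eigenvector (1, 2, 0).
s=5: eigenvector (-2, -4, 1).
P = [[0, 1, -2], [1, 2, -4], [0, 0, 1]], D = diag(-1, -4, 5), P⁻¹ = [[-2, 1, 0], [1, 0, 2], [0, 0, 1]].
B² = P·diag(1, 16, 25)·P⁻¹ = [[16, 0, -18], [30, 1, -36], [0, 0, 25]].
The requested entry is -18.

-18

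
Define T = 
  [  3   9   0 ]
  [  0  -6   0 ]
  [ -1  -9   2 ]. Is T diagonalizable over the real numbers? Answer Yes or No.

Yes

Characteristic polynomial: p(λ) = λ^3 + λ^2 - 24λ + 36 = (λ - 3)(λ - 2)(λ + 6).
All 3 eigenvalues are distinct, so T is diagonalizable.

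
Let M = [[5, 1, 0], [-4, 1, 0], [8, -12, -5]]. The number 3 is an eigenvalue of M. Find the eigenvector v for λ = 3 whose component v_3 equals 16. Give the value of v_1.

M − 3I = [[2, 1, 0], [-4, -2, 0], [8, -12, -8]].
Solving (M − 3I)v = 0 gives the eigenspace spanned by (4, -8, 16).
With v_3 = 16, v = (4, -8, 16), so v_1 = 4.

4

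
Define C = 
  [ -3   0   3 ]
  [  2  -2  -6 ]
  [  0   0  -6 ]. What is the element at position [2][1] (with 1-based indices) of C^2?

-10

Characteristic polynomial: μ^3 + 11μ^2 + 36μ + 36 = (μ + 2)(μ + 3)(μ + 6), so the eigenvalues are -6, -3, -2.
μ=-3: eigenvector (1, -2, 0).
μ=-2: eigenvector (0, 1, 0).
μ=-6: eigenvector (-1, 2, 1).
P = [[1, 0, -1], [-2, 1, 2], [0, 0, 1]], D = diag(-3, -2, -6), P⁻¹ = [[1, 0, 1], [2, 1, 0], [0, 0, 1]].
C² = P·diag(9, 4, 36)·P⁻¹ = [[9, 0, -27], [-10, 4, 54], [0, 0, 36]].
The requested entry is -10.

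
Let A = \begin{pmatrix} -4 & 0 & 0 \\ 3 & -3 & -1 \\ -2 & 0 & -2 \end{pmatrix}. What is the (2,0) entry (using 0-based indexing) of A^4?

240

Characteristic polynomial: r^3 + 9r^2 + 26r + 24 = (r + 2)(r + 3)(r + 4), so the eigenvalues are -4, -3, -2.
r=-3: eigenvector (0, 1, 0).
r=-4: eigenvector (1, -2, 1).
r=-2: eigenvector (0, -1, 1).
P = [[0, 1, 0], [1, -2, -1], [0, 1, 1]], D = diag(-3, -4, -2), P⁻¹ = [[1, 1, 1], [1, 0, 0], [-1, 0, 1]].
A⁴ = P·diag(81, 256, 16)·P⁻¹ = [[256, 0, 0], [-415, 81, 65], [240, 0, 16]].
The requested entry is 240.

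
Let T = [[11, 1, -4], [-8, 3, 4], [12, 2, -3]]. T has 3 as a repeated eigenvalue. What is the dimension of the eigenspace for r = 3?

1

T − 3I = [[8, 1, -4], [-8, 0, 4], [12, 2, -6]].
This matrix has rank 2, so its null space has dimension 3 − 2 = 1.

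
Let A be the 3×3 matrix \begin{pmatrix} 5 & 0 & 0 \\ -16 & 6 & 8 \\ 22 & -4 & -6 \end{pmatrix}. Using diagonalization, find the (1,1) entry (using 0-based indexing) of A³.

Characteristic polynomial: s^3 - 5s^2 - 4s + 20 = (s - 5)(s - 2)(s + 2), so the eigenvalues are -2, 2, 5.
s=2: eigenvector (0, 2, -1).
s=-2: eigenvector (0, 1, -1).
s=5: eigenvector (1, 0, 2).
P = [[0, 0, 1], [2, 1, 0], [-1, -1, 2]], D = diag(2, -2, 5), P⁻¹ = [[-2, 1, 1], [4, -1, -2], [1, 0, 0]].
A³ = P·diag(8, -8, 125)·P⁻¹ = [[125, 0, 0], [-64, 24, 32], [298, -16, -24]].
The requested entry is 24.

24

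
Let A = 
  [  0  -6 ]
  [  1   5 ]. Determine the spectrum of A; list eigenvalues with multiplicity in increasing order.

2, 3

Characteristic polynomial: p(r) = r^2 - 5r + 6 = (r - 3)(r - 2).
Roots (with multiplicity): 2, 3.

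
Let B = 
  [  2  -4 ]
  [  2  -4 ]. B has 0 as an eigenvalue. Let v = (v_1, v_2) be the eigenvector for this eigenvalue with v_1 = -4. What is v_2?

-2

B = [[2, -4], [2, -4]].
Solving (B)v = 0 gives the eigenspace spanned by (-4, -2).
With v_1 = -4, v = (-4, -2), so v_2 = -2.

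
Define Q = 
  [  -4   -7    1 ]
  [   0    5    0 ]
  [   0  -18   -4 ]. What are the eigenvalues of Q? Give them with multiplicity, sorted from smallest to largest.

-4, -4, 5

Characteristic polynomial: p(s) = s^3 + 3s^2 - 24s - 80 = (s - 5)(s + 4)^2.
Roots (with multiplicity): -4, -4, 5.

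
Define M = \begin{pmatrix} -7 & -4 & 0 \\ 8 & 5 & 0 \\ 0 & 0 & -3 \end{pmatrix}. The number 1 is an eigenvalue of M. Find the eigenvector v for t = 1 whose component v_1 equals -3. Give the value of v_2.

M − 1I = [[-8, -4, 0], [8, 4, 0], [0, 0, -4]].
Solving (M − 1I)v = 0 gives the eigenspace spanned by (-3, 6, 0).
With v_1 = -3, v = (-3, 6, 0), so v_2 = 6.

6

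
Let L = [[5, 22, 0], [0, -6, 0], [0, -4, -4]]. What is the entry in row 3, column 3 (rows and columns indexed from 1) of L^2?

Characteristic polynomial: t^3 + 5t^2 - 26t - 120 = (t - 5)(t + 4)(t + 6), so the eigenvalues are -6, -4, 5.
t=5: eigenvector (1, 0, 0).
t=-6: eigenvector (-2, 1, 2).
t=-4: eigenvector (0, 0, 1).
P = [[1, -2, 0], [0, 1, 0], [0, 2, 1]], D = diag(5, -6, -4), P⁻¹ = [[1, 2, 0], [0, 1, 0], [0, -2, 1]].
L² = P·diag(25, 36, 16)·P⁻¹ = [[25, -22, 0], [0, 36, 0], [0, 40, 16]].
The requested entry is 16.

16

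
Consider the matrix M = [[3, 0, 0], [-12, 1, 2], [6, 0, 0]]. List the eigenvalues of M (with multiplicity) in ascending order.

0, 1, 3

Characteristic polynomial: p(t) = t^3 - 4t^2 + 3t = t(t - 3)(t - 1).
Roots (with multiplicity): 0, 1, 3.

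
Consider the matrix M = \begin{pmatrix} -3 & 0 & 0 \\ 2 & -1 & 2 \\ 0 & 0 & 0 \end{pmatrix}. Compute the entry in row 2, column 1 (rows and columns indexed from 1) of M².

-8

Characteristic polynomial: λ^3 + 4λ^2 + 3λ = λ(λ + 1)(λ + 3), so the eigenvalues are -3, -1, 0.
λ=-3: eigenvector (1, -1, 0).
λ=-1: eigenvector (0, 1, 0).
λ=0: eigenvector (0, 2, 1).
P = [[1, 0, 0], [-1, 1, 2], [0, 0, 1]], D = diag(-3, -1, 0), P⁻¹ = [[1, 0, 0], [1, 1, -2], [0, 0, 1]].
M² = P·diag(9, 1, 0)·P⁻¹ = [[9, 0, 0], [-8, 1, -2], [0, 0, 0]].
The requested entry is -8.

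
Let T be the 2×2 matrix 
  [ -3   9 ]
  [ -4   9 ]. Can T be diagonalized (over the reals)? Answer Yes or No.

Characteristic polynomial: p(λ) = λ^2 - 6λ + 9 = (λ - 3)^2.
λ = 3 has algebraic multiplicity 2; rank(T − 3I) = 1, so geometric multiplicity = 1.
Geometric multiplicity < algebraic multiplicity, so T is not diagonalizable.

No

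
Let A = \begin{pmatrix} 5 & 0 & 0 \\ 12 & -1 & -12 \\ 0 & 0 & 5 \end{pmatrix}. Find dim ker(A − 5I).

A − 5I = [[0, 0, 0], [12, -6, -12], [0, 0, 0]].
This matrix has rank 1, so its null space has dimension 3 − 1 = 2.

2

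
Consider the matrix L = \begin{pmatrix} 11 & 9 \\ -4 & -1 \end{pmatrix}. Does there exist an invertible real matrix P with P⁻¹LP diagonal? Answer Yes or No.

Characteristic polynomial: p(s) = s^2 - 10s + 25 = (s - 5)^2.
s = 5 has algebraic multiplicity 2; rank(L − 5I) = 1, so geometric multiplicity = 1.
Geometric multiplicity < algebraic multiplicity, so L is not diagonalizable.

No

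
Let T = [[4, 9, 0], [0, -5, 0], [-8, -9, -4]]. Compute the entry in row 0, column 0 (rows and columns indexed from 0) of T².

Characteristic polynomial: r^3 + 5r^2 - 16r - 80 = (r - 4)(r + 4)(r + 5), so the eigenvalues are -5, -4, 4.
r=4: eigenvector (1, 0, -1).
r=-5: eigenvector (-1, 1, 1).
r=-4: eigenvector (0, 0, 1).
P = [[1, -1, 0], [0, 1, 0], [-1, 1, 1]], D = diag(4, -5, -4), P⁻¹ = [[1, 1, 0], [0, 1, 0], [1, 0, 1]].
T² = P·diag(16, 25, 16)·P⁻¹ = [[16, -9, 0], [0, 25, 0], [0, 9, 16]].
The requested entry is 16.

16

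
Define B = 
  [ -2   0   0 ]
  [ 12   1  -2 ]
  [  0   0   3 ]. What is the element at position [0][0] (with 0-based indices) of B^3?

-8

Characteristic polynomial: r^3 - 2r^2 - 5r + 6 = (r - 3)(r - 1)(r + 2), so the eigenvalues are -2, 1, 3.
r=-2: eigenvector (1, -4, 0).
r=1: eigenvector (0, 1, 0).
r=3: eigenvector (0, -1, 1).
P = [[1, 0, 0], [-4, 1, -1], [0, 0, 1]], D = diag(-2, 1, 3), P⁻¹ = [[1, 0, 0], [4, 1, 1], [0, 0, 1]].
B³ = P·diag(-8, 1, 27)·P⁻¹ = [[-8, 0, 0], [36, 1, -26], [0, 0, 27]].
The requested entry is -8.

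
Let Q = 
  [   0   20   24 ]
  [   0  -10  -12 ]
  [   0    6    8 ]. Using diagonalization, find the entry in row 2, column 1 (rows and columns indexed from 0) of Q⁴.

Characteristic polynomial: t^3 + 2t^2 - 8t = t(t - 2)(t + 4), so the eigenvalues are -4, 0, 2.
t=0: eigenvector (1, 0, 0).
t=2: eigenvector (-2, 1, -1).
t=-4: eigenvector (-4, 2, -1).
P = [[1, -2, -4], [0, 1, 2], [0, -1, -1]], D = diag(0, 2, -4), P⁻¹ = [[1, 2, 0], [0, -1, -2], [0, 1, 1]].
Q⁴ = P·diag(0, 16, 256)·P⁻¹ = [[0, -992, -960], [0, 496, 480], [0, -240, -224]].
The requested entry is -240.

-240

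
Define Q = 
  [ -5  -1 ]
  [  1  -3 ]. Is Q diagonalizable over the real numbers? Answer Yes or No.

Characteristic polynomial: p(μ) = μ^2 + 8μ + 16 = (μ + 4)^2.
μ = -4 has algebraic multiplicity 2; rank(Q + 4I) = 1, so geometric multiplicity = 1.
Geometric multiplicity < algebraic multiplicity, so Q is not diagonalizable.

No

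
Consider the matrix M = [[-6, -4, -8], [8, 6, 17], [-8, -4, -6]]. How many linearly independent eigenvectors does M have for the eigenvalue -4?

1

M + 4I = [[-2, -4, -8], [8, 10, 17], [-8, -4, -2]].
This matrix has rank 2, so its null space has dimension 3 − 2 = 1.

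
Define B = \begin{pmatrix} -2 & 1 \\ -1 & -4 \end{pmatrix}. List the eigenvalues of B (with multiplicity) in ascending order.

-3, -3

Characteristic polynomial: p(r) = r^2 + 6r + 9 = (r + 3)^2.
Roots (with multiplicity): -3, -3.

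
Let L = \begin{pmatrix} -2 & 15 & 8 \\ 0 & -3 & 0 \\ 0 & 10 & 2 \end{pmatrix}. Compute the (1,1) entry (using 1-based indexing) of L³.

Characteristic polynomial: s^3 + 3s^2 - 4s - 12 = (s - 2)(s + 2)(s + 3), so the eigenvalues are -3, -2, 2.
s=-3: eigenvector (1, 1, -2).
s=-2: eigenvector (1, 0, 0).
s=2: eigenvector (2, 0, 1).
P = [[1, 1, 2], [1, 0, 0], [-2, 0, 1]], D = diag(-3, -2, 2), P⁻¹ = [[0, 1, 0], [1, -5, -2], [0, 2, 1]].
L³ = P·diag(-27, -8, 8)·P⁻¹ = [[-8, 45, 32], [0, -27, 0], [0, 70, 8]].
The requested entry is -8.

-8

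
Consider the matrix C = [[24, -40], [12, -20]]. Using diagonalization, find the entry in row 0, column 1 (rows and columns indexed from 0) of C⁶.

-40960

Characteristic polynomial: t^2 - 4t = t(t - 4), so the eigenvalues are 0, 4.
t=0: eigenvector (-5, -3).
t=4: eigenvector (2, 1).
P = [[-5, 2], [-3, 1]], D = diag(0, 4), P⁻¹ = [[1, -2], [3, -5]].
C⁶ = P·diag(0, 4096)·P⁻¹ = [[24576, -40960], [12288, -20480]].
The requested entry is -40960.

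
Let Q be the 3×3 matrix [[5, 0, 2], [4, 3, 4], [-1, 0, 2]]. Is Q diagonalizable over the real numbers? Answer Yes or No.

Characteristic polynomial: p(λ) = λ^3 - 10λ^2 + 33λ - 36 = (λ - 4)(λ - 3)^2.
λ = 3 has algebraic multiplicity 2; rank(Q − 3I) = 1, so geometric multiplicity = 2.
Every eigenvalue has geometric = algebraic multiplicity, so Q is diagonalizable.

Yes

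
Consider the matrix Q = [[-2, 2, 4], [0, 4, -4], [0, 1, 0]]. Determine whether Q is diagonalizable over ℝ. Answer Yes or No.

Characteristic polynomial: p(t) = t^3 - 2t^2 - 4t + 8 = (t - 2)^2(t + 2).
t = 2 has algebraic multiplicity 2; rank(Q − 2I) = 2, so geometric multiplicity = 1.
Geometric multiplicity < algebraic multiplicity, so Q is not diagonalizable.

No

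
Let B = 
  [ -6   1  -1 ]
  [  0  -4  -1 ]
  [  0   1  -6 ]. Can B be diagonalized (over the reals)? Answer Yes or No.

Characteristic polynomial: p(λ) = λ^3 + 16λ^2 + 85λ + 150 = (λ + 5)^2(λ + 6).
λ = -5 has algebraic multiplicity 2; rank(B + 5I) = 2, so geometric multiplicity = 1.
Geometric multiplicity < algebraic multiplicity, so B is not diagonalizable.

No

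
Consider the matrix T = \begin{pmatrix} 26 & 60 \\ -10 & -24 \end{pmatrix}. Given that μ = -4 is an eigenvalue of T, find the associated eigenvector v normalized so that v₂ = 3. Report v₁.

T + 4I = [[30, 60], [-10, -20]].
Solving (T + 4I)v = 0 gives the eigenspace spanned by (-6, 3).
With v₂ = 3, v = (-6, 3), so v₁ = -6.

-6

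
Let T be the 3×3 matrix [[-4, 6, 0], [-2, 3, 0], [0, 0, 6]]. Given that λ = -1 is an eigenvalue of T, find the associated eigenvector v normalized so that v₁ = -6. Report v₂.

T + 1I = [[-3, 6, 0], [-2, 4, 0], [0, 0, 7]].
Solving (T + 1I)v = 0 gives the eigenspace spanned by (-6, -3, 0).
With v₁ = -6, v = (-6, -3, 0), so v₂ = -3.

-3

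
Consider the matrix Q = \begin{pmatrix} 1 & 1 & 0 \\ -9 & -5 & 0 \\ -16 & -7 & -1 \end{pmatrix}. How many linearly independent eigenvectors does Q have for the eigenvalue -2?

Q + 2I = [[3, 1, 0], [-9, -3, 0], [-16, -7, 1]].
This matrix has rank 2, so its null space has dimension 3 − 2 = 1.

1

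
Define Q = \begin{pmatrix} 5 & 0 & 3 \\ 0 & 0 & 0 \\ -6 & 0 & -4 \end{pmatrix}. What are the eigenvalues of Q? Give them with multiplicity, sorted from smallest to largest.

-1, 0, 2

Characteristic polynomial: p(μ) = μ^3 - μ^2 - 2μ = μ(μ - 2)(μ + 1).
Roots (with multiplicity): -1, 0, 2.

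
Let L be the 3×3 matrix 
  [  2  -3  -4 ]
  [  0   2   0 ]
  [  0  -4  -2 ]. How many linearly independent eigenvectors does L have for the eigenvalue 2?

1

L − 2I = [[0, -3, -4], [0, 0, 0], [0, -4, -4]].
This matrix has rank 2, so its null space has dimension 3 − 2 = 1.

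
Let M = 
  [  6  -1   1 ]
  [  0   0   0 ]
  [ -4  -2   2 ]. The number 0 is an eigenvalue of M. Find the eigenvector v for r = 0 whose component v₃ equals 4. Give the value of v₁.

0

M = [[6, -1, 1], [0, 0, 0], [-4, -2, 2]].
Solving (M)v = 0 gives the eigenspace spanned by (0, 4, 4).
With v₃ = 4, v = (0, 4, 4), so v₁ = 0.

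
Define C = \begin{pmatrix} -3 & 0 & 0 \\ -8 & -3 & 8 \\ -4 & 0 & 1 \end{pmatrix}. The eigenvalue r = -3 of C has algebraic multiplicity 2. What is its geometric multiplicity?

C + 3I = [[0, 0, 0], [-8, 0, 8], [-4, 0, 4]].
This matrix has rank 1, so its null space has dimension 3 − 1 = 2.

2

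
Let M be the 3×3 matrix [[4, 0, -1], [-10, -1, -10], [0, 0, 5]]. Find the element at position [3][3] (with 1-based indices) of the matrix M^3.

125

Characteristic polynomial: λ^3 - 8λ^2 + 11λ + 20 = (λ - 5)(λ - 4)(λ + 1), so the eigenvalues are -1, 4, 5.
λ=4: eigenvector (1, -2, 0).
λ=-1: eigenvector (0, 1, 0).
λ=5: eigenvector (-1, 0, 1).
P = [[1, 0, -1], [-2, 1, 0], [0, 0, 1]], D = diag(4, -1, 5), P⁻¹ = [[1, 0, 1], [2, 1, 2], [0, 0, 1]].
M³ = P·diag(64, -1, 125)·P⁻¹ = [[64, 0, -61], [-130, -1, -130], [0, 0, 125]].
The requested entry is 125.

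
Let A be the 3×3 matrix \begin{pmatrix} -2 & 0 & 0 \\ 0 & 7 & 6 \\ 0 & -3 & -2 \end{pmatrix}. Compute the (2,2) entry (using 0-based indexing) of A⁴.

-254

Characteristic polynomial: λ^3 - 3λ^2 - 6λ + 8 = (λ - 4)(λ - 1)(λ + 2), so the eigenvalues are -2, 1, 4.
λ=-2: eigenvector (1, 0, 0).
λ=1: eigenvector (0, -1, 1).
λ=4: eigenvector (0, 2, -1).
P = [[1, 0, 0], [0, -1, 2], [0, 1, -1]], D = diag(-2, 1, 4), P⁻¹ = [[1, 0, 0], [0, 1, 2], [0, 1, 1]].
A⁴ = P·diag(16, 1, 256)·P⁻¹ = [[16, 0, 0], [0, 511, 510], [0, -255, -254]].
The requested entry is -254.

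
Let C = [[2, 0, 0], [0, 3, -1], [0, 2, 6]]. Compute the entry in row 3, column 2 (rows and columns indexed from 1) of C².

18

Characteristic polynomial: μ^3 - 11μ^2 + 38μ - 40 = (μ - 5)(μ - 4)(μ - 2), so the eigenvalues are 2, 4, 5.
μ=2: eigenvector (1, 0, 0).
μ=5: eigenvector (0, 1, -2).
μ=4: eigenvector (0, 1, -1).
P = [[1, 0, 0], [0, 1, 1], [0, -2, -1]], D = diag(2, 5, 4), P⁻¹ = [[1, 0, 0], [0, -1, -1], [0, 2, 1]].
C² = P·diag(4, 25, 16)·P⁻¹ = [[4, 0, 0], [0, 7, -9], [0, 18, 34]].
The requested entry is 18.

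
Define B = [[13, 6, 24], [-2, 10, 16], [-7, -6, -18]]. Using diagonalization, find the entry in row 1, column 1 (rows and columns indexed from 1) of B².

Characteristic polynomial: t^3 - 5t^2 - 8t + 12 = (t - 6)(t - 1)(t + 2), so the eigenvalues are -2, 1, 6.
t=1: eigenvector (1, 2, -1).
t=-2: eigenvector (-2, -3, 2).
t=6: eigenvector (0, -4, 1).
P = [[1, -2, 0], [2, -3, -4], [-1, 2, 1]], D = diag(1, -2, 6), P⁻¹ = [[5, 2, 8], [2, 1, 4], [1, 0, 1]].
B² = P·diag(1, 4, 36)·P⁻¹ = [[-11, -6, -24], [-158, -8, -176], [47, 6, 60]].
The requested entry is -11.

-11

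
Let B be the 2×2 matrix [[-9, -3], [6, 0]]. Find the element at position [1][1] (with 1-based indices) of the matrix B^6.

92583

Characteristic polynomial: t^2 + 9t + 18 = (t + 3)(t + 6), so the eigenvalues are -6, -3.
t=-3: eigenvector (1, -2).
t=-6: eigenvector (1, -1).
P = [[1, 1], [-2, -1]], D = diag(-3, -6), P⁻¹ = [[-1, -1], [2, 1]].
B⁶ = P·diag(729, 46656)·P⁻¹ = [[92583, 45927], [-91854, -45198]].
The requested entry is 92583.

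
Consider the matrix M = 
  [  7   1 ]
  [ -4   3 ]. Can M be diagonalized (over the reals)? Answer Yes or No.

Characteristic polynomial: p(s) = s^2 - 10s + 25 = (s - 5)^2.
s = 5 has algebraic multiplicity 2; rank(M − 5I) = 1, so geometric multiplicity = 1.
Geometric multiplicity < algebraic multiplicity, so M is not diagonalizable.

No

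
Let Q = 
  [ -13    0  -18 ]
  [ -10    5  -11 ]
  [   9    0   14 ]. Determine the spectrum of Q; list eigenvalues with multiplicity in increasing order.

Characteristic polynomial: p(λ) = λ^3 - 6λ^2 - 15λ + 100 = (λ - 5)^2(λ + 4).
Roots (with multiplicity): -4, 5, 5.

-4, 5, 5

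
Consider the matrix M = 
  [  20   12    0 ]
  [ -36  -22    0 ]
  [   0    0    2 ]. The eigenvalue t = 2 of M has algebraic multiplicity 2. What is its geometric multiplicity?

2

M − 2I = [[18, 12, 0], [-36, -24, 0], [0, 0, 0]].
This matrix has rank 1, so its null space has dimension 3 − 1 = 2.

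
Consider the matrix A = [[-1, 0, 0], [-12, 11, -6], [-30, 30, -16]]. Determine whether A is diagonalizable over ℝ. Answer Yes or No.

Yes

Characteristic polynomial: p(μ) = μ^3 + 6μ^2 + 9μ + 4 = (μ + 1)^2(μ + 4).
μ = -1 has algebraic multiplicity 2; rank(A + 1I) = 1, so geometric multiplicity = 2.
Every eigenvalue has geometric = algebraic multiplicity, so A is diagonalizable.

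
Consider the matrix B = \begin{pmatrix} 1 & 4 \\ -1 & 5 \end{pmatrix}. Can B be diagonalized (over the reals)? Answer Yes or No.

No

Characteristic polynomial: p(r) = r^2 - 6r + 9 = (r - 3)^2.
r = 3 has algebraic multiplicity 2; rank(B − 3I) = 1, so geometric multiplicity = 1.
Geometric multiplicity < algebraic multiplicity, so B is not diagonalizable.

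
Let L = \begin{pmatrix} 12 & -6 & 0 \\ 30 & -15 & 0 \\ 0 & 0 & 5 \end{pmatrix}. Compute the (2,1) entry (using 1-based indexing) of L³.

Characteristic polynomial: s^3 - 2s^2 - 15s = s(s - 5)(s + 3), so the eigenvalues are -3, 0, 5.
s=0: eigenvector (1, 2, 0).
s=-3: eigenvector (2, 5, 0).
s=5: eigenvector (0, 0, 1).
P = [[1, 2, 0], [2, 5, 0], [0, 0, 1]], D = diag(0, -3, 5), P⁻¹ = [[5, -2, 0], [-2, 1, 0], [0, 0, 1]].
L³ = P·diag(0, -27, 125)·P⁻¹ = [[108, -54, 0], [270, -135, 0], [0, 0, 125]].
The requested entry is 270.

270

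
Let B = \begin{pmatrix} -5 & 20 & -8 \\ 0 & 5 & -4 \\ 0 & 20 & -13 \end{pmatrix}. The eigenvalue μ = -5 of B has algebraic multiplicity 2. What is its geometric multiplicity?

2

B + 5I = [[0, 20, -8], [0, 10, -4], [0, 20, -8]].
This matrix has rank 1, so its null space has dimension 3 − 1 = 2.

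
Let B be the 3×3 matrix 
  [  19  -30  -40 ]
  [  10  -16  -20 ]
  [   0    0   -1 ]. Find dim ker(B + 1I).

2

B + 1I = [[20, -30, -40], [10, -15, -20], [0, 0, 0]].
This matrix has rank 1, so its null space has dimension 3 − 1 = 2.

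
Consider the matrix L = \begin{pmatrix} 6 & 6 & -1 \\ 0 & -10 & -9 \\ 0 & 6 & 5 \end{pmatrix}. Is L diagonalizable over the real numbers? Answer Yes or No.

Characteristic polynomial: p(r) = r^3 - r^2 - 26r - 24 = (r - 6)(r + 1)(r + 4).
All 3 eigenvalues are distinct, so L is diagonalizable.

Yes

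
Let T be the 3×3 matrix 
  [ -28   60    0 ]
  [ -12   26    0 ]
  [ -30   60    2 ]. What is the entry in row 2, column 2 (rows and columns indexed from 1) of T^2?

-44

Characteristic polynomial: μ^3 - 12μ + 16 = (μ - 2)^2(μ + 4), so the eigenvalues are -4, 2, 2.
μ=-4: eigenvector (5, 2, 5).
μ=2: eigenvector (2, 1, 2).
μ=2: eigenvector (2, 1, 3).
P = [[5, 2, 2], [2, 1, 1], [5, 2, 3]], D = diag(-4, 2, 2), P⁻¹ = [[1, -2, 0], [-1, 5, -1], [-1, 0, 1]].
T² = P·diag(16, 4, 4)·P⁻¹ = [[64, -120, 0], [24, -44, 0], [60, -120, 4]].
The requested entry is -44.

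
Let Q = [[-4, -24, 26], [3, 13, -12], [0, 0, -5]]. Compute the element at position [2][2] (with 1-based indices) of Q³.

Characteristic polynomial: μ^3 - 4μ^2 - 25μ + 100 = (μ - 5)(μ - 4)(μ + 5), so the eigenvalues are -5, 4, 5.
μ=4: eigenvector (3, -1, 0).
μ=5: eigenvector (-8, 3, 0).
μ=-5: eigenvector (-2, 1, 1).
P = [[3, -8, -2], [-1, 3, 1], [0, 0, 1]], D = diag(4, 5, -5), P⁻¹ = [[3, 8, -2], [1, 3, -1], [0, 0, 1]].
Q³ = P·diag(64, 125, -125)·P⁻¹ = [[-424, -1464, 866], [183, 613, -372], [0, 0, -125]].
The requested entry is 613.

613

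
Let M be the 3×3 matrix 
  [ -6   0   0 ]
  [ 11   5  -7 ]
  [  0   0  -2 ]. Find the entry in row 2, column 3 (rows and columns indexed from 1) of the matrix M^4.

Characteristic polynomial: λ^3 + 3λ^2 - 28λ - 60 = (λ - 5)(λ + 2)(λ + 6), so the eigenvalues are -6, -2, 5.
λ=-2: eigenvector (0, 1, 1).
λ=5: eigenvector (0, 1, 0).
λ=-6: eigenvector (1, -1, 0).
P = [[0, 0, 1], [1, 1, -1], [1, 0, 0]], D = diag(-2, 5, -6), P⁻¹ = [[0, 0, 1], [1, 1, -1], [1, 0, 0]].
M⁴ = P·diag(16, 625, 1296)·P⁻¹ = [[1296, 0, 0], [-671, 625, -609], [0, 0, 16]].
The requested entry is -609.

-609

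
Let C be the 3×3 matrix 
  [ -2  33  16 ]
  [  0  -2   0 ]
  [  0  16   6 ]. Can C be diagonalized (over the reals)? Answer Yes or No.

No

Characteristic polynomial: p(μ) = μ^3 - 2μ^2 - 20μ - 24 = (μ - 6)(μ + 2)^2.
μ = -2 has algebraic multiplicity 2; rank(C + 2I) = 2, so geometric multiplicity = 1.
Geometric multiplicity < algebraic multiplicity, so C is not diagonalizable.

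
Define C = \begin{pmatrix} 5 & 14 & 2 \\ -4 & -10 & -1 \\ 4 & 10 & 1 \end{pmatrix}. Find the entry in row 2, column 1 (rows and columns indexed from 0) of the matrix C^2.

Characteristic polynomial: μ^3 + 4μ^2 + 3μ = μ(μ + 1)(μ + 3), so the eigenvalues are -3, -1, 0.
μ=-3: eigenvector (-3, 2, -2).
μ=0: eigenvector (2, -1, 2).
μ=-1: eigenvector (2, -1, 1).
P = [[-3, 2, 2], [2, -1, -1], [-2, 2, 1]], D = diag(-3, 0, -1), P⁻¹ = [[1, 2, 0], [0, 1, 1], [2, 2, -1]].
C² = P·diag(9, 0, 1)·P⁻¹ = [[-23, -50, -2], [16, 34, 1], [-16, -34, -1]].
The requested entry is -34.

-34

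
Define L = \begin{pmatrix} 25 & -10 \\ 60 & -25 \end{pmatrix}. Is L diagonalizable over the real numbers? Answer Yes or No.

Characteristic polynomial: p(μ) = μ^2 - 25 = (μ - 5)(μ + 5).
All 2 eigenvalues are distinct, so L is diagonalizable.

Yes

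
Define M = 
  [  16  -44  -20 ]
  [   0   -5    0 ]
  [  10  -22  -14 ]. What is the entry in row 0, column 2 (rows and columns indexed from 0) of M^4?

Characteristic polynomial: s^3 + 3s^2 - 34s - 120 = (s - 6)(s + 4)(s + 5), so the eigenvalues are -5, -4, 6.
s=-4: eigenvector (1, 0, 1).
s=-5: eigenvector (4, 1, 2).
s=6: eigenvector (-2, 0, -1).
P = [[1, 4, -2], [0, 1, 0], [1, 2, -1]], D = diag(-4, -5, 6), P⁻¹ = [[-1, 0, 2], [0, 1, 0], [-1, 2, 1]].
M⁴ = P·diag(256, 625, 1296)·P⁻¹ = [[2336, -2684, -2080], [0, 625, 0], [1040, -1342, -784]].
The requested entry is -2080.

-2080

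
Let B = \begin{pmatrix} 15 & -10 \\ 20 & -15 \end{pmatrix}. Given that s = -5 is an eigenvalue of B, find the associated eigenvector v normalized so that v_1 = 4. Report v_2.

B + 5I = [[20, -10], [20, -10]].
Solving (B + 5I)v = 0 gives the eigenspace spanned by (4, 8).
With v_1 = 4, v = (4, 8), so v_2 = 8.

8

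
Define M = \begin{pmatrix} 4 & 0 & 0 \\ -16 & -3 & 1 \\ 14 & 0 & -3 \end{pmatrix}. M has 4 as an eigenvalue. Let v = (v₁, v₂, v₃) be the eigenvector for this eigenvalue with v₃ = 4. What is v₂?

-4

M − 4I = [[0, 0, 0], [-16, -7, 1], [14, 0, -7]].
Solving (M − 4I)v = 0 gives the eigenspace spanned by (2, -4, 4).
With v₃ = 4, v = (2, -4, 4), so v₂ = -4.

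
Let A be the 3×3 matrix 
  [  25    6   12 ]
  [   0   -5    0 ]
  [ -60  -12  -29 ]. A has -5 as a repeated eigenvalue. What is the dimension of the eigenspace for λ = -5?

A + 5I = [[30, 6, 12], [0, 0, 0], [-60, -12, -24]].
This matrix has rank 1, so its null space has dimension 3 − 1 = 2.

2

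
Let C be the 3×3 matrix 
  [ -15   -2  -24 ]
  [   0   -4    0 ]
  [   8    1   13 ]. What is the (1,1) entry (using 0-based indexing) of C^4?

256

Characteristic polynomial: λ^3 + 6λ^2 + 5λ - 12 = (λ - 1)(λ + 3)(λ + 4), so the eigenvalues are -4, -3, 1.
λ=1: eigenvector (-3, 0, 2).
λ=-4: eigenvector (2, 1, -1).
λ=-3: eigenvector (-2, 0, 1).
P = [[-3, 2, -2], [0, 1, 0], [2, -1, 1]], D = diag(1, -4, -3), P⁻¹ = [[1, 0, 2], [0, 1, 0], [-2, 1, -3]].
C⁴ = P·diag(1, 256, 81)·P⁻¹ = [[321, 350, 480], [0, 256, 0], [-160, -175, -239]].
The requested entry is 256.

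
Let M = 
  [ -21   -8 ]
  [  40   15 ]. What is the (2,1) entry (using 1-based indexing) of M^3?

Characteristic polynomial: t^2 + 6t + 5 = (t + 1)(t + 5), so the eigenvalues are -5, -1.
t=-5: eigenvector (1, -2).
t=-1: eigenvector (-2, 5).
P = [[1, -2], [-2, 5]], D = diag(-5, -1), P⁻¹ = [[5, 2], [2, 1]].
M³ = P·diag(-125, -1)·P⁻¹ = [[-621, -248], [1240, 495]].
The requested entry is 1240.

1240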